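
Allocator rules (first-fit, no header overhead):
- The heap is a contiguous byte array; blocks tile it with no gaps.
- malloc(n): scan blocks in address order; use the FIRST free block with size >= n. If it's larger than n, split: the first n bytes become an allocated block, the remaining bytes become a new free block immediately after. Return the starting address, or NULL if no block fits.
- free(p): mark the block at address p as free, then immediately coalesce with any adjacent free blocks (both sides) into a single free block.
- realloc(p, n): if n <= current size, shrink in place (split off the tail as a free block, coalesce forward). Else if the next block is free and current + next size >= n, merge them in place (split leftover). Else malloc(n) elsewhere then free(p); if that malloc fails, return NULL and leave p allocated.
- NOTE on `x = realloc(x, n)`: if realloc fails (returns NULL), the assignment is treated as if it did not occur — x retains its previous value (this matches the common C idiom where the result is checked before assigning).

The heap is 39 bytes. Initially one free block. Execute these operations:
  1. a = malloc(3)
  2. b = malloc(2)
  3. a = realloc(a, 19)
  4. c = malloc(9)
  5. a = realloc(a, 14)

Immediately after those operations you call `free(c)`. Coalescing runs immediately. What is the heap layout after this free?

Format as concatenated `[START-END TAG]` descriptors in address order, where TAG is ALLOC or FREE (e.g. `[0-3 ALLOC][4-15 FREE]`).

Answer: [0-2 FREE][3-4 ALLOC][5-18 ALLOC][19-38 FREE]

Derivation:
Op 1: a = malloc(3) -> a = 0; heap: [0-2 ALLOC][3-38 FREE]
Op 2: b = malloc(2) -> b = 3; heap: [0-2 ALLOC][3-4 ALLOC][5-38 FREE]
Op 3: a = realloc(a, 19) -> a = 5; heap: [0-2 FREE][3-4 ALLOC][5-23 ALLOC][24-38 FREE]
Op 4: c = malloc(9) -> c = 24; heap: [0-2 FREE][3-4 ALLOC][5-23 ALLOC][24-32 ALLOC][33-38 FREE]
Op 5: a = realloc(a, 14) -> a = 5; heap: [0-2 FREE][3-4 ALLOC][5-18 ALLOC][19-23 FREE][24-32 ALLOC][33-38 FREE]
free(c): c = 24 -> block [24-32 ALLOC]; mark free, coalesce with adjacent free neighbors -> [0-2 FREE][3-4 ALLOC][5-18 ALLOC][19-38 FREE]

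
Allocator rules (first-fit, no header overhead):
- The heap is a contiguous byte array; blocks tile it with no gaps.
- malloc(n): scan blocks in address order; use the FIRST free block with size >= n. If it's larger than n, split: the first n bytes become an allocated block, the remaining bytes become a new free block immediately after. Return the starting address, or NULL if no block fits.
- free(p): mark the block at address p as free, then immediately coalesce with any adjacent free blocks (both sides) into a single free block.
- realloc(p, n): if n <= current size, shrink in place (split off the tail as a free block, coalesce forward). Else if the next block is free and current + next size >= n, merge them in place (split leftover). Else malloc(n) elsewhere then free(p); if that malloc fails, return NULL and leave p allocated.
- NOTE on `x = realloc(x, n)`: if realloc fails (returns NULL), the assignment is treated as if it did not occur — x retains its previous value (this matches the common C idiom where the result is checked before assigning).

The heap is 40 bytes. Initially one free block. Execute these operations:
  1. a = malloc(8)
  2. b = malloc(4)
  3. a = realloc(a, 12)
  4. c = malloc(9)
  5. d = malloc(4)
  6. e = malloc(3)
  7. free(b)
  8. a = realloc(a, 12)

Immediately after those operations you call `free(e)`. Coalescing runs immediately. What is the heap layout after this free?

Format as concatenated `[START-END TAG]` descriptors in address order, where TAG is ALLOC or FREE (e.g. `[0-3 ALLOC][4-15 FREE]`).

Op 1: a = malloc(8) -> a = 0; heap: [0-7 ALLOC][8-39 FREE]
Op 2: b = malloc(4) -> b = 8; heap: [0-7 ALLOC][8-11 ALLOC][12-39 FREE]
Op 3: a = realloc(a, 12) -> a = 12; heap: [0-7 FREE][8-11 ALLOC][12-23 ALLOC][24-39 FREE]
Op 4: c = malloc(9) -> c = 24; heap: [0-7 FREE][8-11 ALLOC][12-23 ALLOC][24-32 ALLOC][33-39 FREE]
Op 5: d = malloc(4) -> d = 0; heap: [0-3 ALLOC][4-7 FREE][8-11 ALLOC][12-23 ALLOC][24-32 ALLOC][33-39 FREE]
Op 6: e = malloc(3) -> e = 4; heap: [0-3 ALLOC][4-6 ALLOC][7-7 FREE][8-11 ALLOC][12-23 ALLOC][24-32 ALLOC][33-39 FREE]
Op 7: free(b) -> (freed b); heap: [0-3 ALLOC][4-6 ALLOC][7-11 FREE][12-23 ALLOC][24-32 ALLOC][33-39 FREE]
Op 8: a = realloc(a, 12) -> a = 12; heap: [0-3 ALLOC][4-6 ALLOC][7-11 FREE][12-23 ALLOC][24-32 ALLOC][33-39 FREE]
free(e): e = 4 -> block [4-6 ALLOC]; mark free, coalesce with adjacent free neighbors -> [0-3 ALLOC][4-11 FREE][12-23 ALLOC][24-32 ALLOC][33-39 FREE]

Answer: [0-3 ALLOC][4-11 FREE][12-23 ALLOC][24-32 ALLOC][33-39 FREE]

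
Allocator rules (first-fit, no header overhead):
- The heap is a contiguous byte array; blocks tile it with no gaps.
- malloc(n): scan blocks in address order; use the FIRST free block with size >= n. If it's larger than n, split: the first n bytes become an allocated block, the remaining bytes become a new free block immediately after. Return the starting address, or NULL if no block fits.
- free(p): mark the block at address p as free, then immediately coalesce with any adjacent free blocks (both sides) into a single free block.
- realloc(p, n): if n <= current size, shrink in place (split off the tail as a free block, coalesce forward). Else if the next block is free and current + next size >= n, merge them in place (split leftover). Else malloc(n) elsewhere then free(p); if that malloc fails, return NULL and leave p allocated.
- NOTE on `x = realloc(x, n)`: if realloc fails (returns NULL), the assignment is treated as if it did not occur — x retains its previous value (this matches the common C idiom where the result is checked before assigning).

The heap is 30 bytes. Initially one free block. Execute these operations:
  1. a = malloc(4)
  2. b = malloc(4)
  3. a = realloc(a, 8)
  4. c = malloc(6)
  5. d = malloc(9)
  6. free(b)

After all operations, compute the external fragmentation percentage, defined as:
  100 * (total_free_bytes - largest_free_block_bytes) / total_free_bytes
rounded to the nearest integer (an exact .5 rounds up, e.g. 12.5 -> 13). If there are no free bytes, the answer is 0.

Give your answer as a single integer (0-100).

Answer: 50

Derivation:
Op 1: a = malloc(4) -> a = 0; heap: [0-3 ALLOC][4-29 FREE]
Op 2: b = malloc(4) -> b = 4; heap: [0-3 ALLOC][4-7 ALLOC][8-29 FREE]
Op 3: a = realloc(a, 8) -> a = 8; heap: [0-3 FREE][4-7 ALLOC][8-15 ALLOC][16-29 FREE]
Op 4: c = malloc(6) -> c = 16; heap: [0-3 FREE][4-7 ALLOC][8-15 ALLOC][16-21 ALLOC][22-29 FREE]
Op 5: d = malloc(9) -> d = NULL; heap: [0-3 FREE][4-7 ALLOC][8-15 ALLOC][16-21 ALLOC][22-29 FREE]
Op 6: free(b) -> (freed b); heap: [0-7 FREE][8-15 ALLOC][16-21 ALLOC][22-29 FREE]
Free blocks: [8 8] total_free=16 largest=8 -> 100*(16-8)/16 = 800/16 = 50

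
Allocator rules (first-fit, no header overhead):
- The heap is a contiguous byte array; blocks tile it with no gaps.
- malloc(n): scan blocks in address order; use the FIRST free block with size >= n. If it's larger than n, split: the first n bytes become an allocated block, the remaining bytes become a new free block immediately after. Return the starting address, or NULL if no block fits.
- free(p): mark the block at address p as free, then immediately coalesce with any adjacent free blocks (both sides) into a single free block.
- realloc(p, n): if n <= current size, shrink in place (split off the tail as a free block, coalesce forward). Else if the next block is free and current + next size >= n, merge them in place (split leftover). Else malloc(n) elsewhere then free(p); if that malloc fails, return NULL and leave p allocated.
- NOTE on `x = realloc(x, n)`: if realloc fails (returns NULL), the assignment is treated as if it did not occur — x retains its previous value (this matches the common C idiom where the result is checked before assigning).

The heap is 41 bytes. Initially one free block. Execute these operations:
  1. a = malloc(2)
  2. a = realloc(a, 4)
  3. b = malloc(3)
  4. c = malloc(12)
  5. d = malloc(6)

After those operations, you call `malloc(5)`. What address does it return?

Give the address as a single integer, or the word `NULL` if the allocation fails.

Answer: 25

Derivation:
Op 1: a = malloc(2) -> a = 0; heap: [0-1 ALLOC][2-40 FREE]
Op 2: a = realloc(a, 4) -> a = 0; heap: [0-3 ALLOC][4-40 FREE]
Op 3: b = malloc(3) -> b = 4; heap: [0-3 ALLOC][4-6 ALLOC][7-40 FREE]
Op 4: c = malloc(12) -> c = 7; heap: [0-3 ALLOC][4-6 ALLOC][7-18 ALLOC][19-40 FREE]
Op 5: d = malloc(6) -> d = 19; heap: [0-3 ALLOC][4-6 ALLOC][7-18 ALLOC][19-24 ALLOC][25-40 FREE]
malloc(5): first-fit scan over [0-3 ALLOC][4-6 ALLOC][7-18 ALLOC][19-24 ALLOC][25-40 FREE] -> 25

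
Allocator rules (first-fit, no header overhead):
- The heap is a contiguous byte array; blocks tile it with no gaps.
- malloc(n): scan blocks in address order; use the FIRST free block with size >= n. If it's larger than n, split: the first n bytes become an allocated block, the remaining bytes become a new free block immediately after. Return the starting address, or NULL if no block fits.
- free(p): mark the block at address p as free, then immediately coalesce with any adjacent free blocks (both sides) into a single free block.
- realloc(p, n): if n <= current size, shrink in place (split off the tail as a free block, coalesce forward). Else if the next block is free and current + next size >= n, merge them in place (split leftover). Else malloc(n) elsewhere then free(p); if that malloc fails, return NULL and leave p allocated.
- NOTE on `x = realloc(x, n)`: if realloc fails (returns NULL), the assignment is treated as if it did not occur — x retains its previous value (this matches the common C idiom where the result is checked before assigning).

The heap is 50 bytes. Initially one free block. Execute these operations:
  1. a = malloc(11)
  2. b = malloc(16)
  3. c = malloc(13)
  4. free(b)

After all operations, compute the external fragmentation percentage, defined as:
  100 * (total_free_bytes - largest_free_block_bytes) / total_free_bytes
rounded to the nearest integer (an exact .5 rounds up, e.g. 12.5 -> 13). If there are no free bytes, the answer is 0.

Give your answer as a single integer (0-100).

Op 1: a = malloc(11) -> a = 0; heap: [0-10 ALLOC][11-49 FREE]
Op 2: b = malloc(16) -> b = 11; heap: [0-10 ALLOC][11-26 ALLOC][27-49 FREE]
Op 3: c = malloc(13) -> c = 27; heap: [0-10 ALLOC][11-26 ALLOC][27-39 ALLOC][40-49 FREE]
Op 4: free(b) -> (freed b); heap: [0-10 ALLOC][11-26 FREE][27-39 ALLOC][40-49 FREE]
Free blocks: [16 10] total_free=26 largest=16 -> 100*(26-16)/26 = 1000/26 ≈ 38.462 -> rounds to 38

Answer: 38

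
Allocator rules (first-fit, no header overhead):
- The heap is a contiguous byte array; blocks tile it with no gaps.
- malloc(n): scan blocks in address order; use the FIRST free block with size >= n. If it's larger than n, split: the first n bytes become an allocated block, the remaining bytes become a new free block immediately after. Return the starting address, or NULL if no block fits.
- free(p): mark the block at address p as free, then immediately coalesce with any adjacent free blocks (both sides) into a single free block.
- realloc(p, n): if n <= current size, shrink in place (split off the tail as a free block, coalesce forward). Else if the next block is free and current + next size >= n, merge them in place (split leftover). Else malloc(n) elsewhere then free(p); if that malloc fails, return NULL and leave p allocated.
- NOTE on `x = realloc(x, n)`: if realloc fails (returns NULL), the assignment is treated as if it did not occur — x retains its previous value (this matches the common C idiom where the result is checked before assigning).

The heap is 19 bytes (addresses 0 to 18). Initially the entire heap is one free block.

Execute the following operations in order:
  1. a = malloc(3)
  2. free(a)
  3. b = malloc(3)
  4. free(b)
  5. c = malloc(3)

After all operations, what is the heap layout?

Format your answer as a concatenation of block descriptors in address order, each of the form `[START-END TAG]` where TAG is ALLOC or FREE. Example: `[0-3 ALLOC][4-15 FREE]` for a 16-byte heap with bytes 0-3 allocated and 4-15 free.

Op 1: a = malloc(3) -> a = 0; heap: [0-2 ALLOC][3-18 FREE]
Op 2: free(a) -> (freed a); heap: [0-18 FREE]
Op 3: b = malloc(3) -> b = 0; heap: [0-2 ALLOC][3-18 FREE]
Op 4: free(b) -> (freed b); heap: [0-18 FREE]
Op 5: c = malloc(3) -> c = 0; heap: [0-2 ALLOC][3-18 FREE]

Answer: [0-2 ALLOC][3-18 FREE]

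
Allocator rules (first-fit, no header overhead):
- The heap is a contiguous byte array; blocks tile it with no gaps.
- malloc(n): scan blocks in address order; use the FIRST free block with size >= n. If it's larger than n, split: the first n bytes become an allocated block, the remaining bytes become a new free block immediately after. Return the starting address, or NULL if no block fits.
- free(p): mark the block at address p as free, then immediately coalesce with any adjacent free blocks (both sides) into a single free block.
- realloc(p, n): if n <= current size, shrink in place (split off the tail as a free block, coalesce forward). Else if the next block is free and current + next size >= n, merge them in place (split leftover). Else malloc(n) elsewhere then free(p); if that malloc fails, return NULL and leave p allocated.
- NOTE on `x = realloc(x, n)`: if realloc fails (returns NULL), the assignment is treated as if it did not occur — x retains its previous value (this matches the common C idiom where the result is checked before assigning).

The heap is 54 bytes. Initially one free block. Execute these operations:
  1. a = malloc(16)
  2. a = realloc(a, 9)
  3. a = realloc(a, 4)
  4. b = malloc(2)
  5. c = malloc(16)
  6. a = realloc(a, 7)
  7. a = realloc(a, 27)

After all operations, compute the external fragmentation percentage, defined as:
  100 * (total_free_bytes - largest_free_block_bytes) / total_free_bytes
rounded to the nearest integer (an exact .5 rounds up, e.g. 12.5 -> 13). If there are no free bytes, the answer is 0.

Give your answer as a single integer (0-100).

Op 1: a = malloc(16) -> a = 0; heap: [0-15 ALLOC][16-53 FREE]
Op 2: a = realloc(a, 9) -> a = 0; heap: [0-8 ALLOC][9-53 FREE]
Op 3: a = realloc(a, 4) -> a = 0; heap: [0-3 ALLOC][4-53 FREE]
Op 4: b = malloc(2) -> b = 4; heap: [0-3 ALLOC][4-5 ALLOC][6-53 FREE]
Op 5: c = malloc(16) -> c = 6; heap: [0-3 ALLOC][4-5 ALLOC][6-21 ALLOC][22-53 FREE]
Op 6: a = realloc(a, 7) -> a = 22; heap: [0-3 FREE][4-5 ALLOC][6-21 ALLOC][22-28 ALLOC][29-53 FREE]
Op 7: a = realloc(a, 27) -> a = 22; heap: [0-3 FREE][4-5 ALLOC][6-21 ALLOC][22-48 ALLOC][49-53 FREE]
Free blocks: [4 5] total_free=9 largest=5 -> 100*(9-5)/9 = 400/9 ≈ 44.444 -> rounds to 44

Answer: 44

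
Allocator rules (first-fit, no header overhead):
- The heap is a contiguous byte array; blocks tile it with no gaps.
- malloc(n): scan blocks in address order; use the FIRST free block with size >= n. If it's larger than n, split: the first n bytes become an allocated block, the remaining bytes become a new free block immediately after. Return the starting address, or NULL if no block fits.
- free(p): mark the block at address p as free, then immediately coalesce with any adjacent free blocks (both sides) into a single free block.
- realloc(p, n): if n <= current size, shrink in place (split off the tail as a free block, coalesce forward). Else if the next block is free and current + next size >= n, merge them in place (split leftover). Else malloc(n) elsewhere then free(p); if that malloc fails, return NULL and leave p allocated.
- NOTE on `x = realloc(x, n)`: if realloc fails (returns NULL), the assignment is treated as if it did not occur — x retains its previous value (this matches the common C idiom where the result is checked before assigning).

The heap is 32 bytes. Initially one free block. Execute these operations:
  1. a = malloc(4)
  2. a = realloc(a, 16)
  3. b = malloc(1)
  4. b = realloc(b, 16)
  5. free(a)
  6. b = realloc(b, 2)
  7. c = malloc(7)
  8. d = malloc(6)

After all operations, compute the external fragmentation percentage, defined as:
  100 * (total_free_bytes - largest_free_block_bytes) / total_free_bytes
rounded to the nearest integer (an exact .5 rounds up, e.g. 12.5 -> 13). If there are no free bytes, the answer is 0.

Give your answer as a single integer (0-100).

Op 1: a = malloc(4) -> a = 0; heap: [0-3 ALLOC][4-31 FREE]
Op 2: a = realloc(a, 16) -> a = 0; heap: [0-15 ALLOC][16-31 FREE]
Op 3: b = malloc(1) -> b = 16; heap: [0-15 ALLOC][16-16 ALLOC][17-31 FREE]
Op 4: b = realloc(b, 16) -> b = 16; heap: [0-15 ALLOC][16-31 ALLOC]
Op 5: free(a) -> (freed a); heap: [0-15 FREE][16-31 ALLOC]
Op 6: b = realloc(b, 2) -> b = 16; heap: [0-15 FREE][16-17 ALLOC][18-31 FREE]
Op 7: c = malloc(7) -> c = 0; heap: [0-6 ALLOC][7-15 FREE][16-17 ALLOC][18-31 FREE]
Op 8: d = malloc(6) -> d = 7; heap: [0-6 ALLOC][7-12 ALLOC][13-15 FREE][16-17 ALLOC][18-31 FREE]
Free blocks: [3 14] total_free=17 largest=14 -> 100*(17-14)/17 = 300/17 ≈ 17.647 -> rounds to 18

Answer: 18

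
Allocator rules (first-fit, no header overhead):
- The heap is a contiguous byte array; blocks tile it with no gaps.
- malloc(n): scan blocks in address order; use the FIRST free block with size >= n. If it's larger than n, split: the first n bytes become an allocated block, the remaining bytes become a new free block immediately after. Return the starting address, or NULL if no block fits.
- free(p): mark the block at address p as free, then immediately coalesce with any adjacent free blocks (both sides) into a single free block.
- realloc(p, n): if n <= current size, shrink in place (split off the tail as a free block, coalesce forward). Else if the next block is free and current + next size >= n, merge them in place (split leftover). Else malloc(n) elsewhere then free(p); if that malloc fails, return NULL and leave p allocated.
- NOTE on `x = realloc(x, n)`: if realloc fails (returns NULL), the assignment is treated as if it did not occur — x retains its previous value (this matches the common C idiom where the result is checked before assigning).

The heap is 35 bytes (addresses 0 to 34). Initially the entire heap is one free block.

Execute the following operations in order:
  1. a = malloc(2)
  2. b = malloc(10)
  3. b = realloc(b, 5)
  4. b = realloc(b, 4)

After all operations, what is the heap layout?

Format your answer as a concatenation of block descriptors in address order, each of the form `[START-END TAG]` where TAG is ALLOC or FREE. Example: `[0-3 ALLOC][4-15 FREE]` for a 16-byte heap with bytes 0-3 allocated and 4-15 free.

Answer: [0-1 ALLOC][2-5 ALLOC][6-34 FREE]

Derivation:
Op 1: a = malloc(2) -> a = 0; heap: [0-1 ALLOC][2-34 FREE]
Op 2: b = malloc(10) -> b = 2; heap: [0-1 ALLOC][2-11 ALLOC][12-34 FREE]
Op 3: b = realloc(b, 5) -> b = 2; heap: [0-1 ALLOC][2-6 ALLOC][7-34 FREE]
Op 4: b = realloc(b, 4) -> b = 2; heap: [0-1 ALLOC][2-5 ALLOC][6-34 FREE]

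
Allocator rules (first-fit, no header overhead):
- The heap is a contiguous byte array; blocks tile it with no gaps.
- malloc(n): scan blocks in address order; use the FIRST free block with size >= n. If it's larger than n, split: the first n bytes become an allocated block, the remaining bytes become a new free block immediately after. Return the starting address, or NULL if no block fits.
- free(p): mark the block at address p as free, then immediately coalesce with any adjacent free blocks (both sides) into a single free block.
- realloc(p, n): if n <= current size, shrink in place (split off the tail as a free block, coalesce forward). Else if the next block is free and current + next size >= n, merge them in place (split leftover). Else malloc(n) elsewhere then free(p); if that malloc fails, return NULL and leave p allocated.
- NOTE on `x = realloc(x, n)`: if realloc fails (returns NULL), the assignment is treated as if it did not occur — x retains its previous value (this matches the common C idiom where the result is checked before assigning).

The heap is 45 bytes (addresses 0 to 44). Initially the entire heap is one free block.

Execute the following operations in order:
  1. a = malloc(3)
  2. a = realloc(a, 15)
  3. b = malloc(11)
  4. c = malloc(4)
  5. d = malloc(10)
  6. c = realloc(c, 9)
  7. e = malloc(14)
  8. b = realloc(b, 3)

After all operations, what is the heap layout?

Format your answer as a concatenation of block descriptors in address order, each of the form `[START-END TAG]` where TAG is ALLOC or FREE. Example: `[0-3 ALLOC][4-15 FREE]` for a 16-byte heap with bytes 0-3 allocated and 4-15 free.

Answer: [0-14 ALLOC][15-17 ALLOC][18-25 FREE][26-29 ALLOC][30-39 ALLOC][40-44 FREE]

Derivation:
Op 1: a = malloc(3) -> a = 0; heap: [0-2 ALLOC][3-44 FREE]
Op 2: a = realloc(a, 15) -> a = 0; heap: [0-14 ALLOC][15-44 FREE]
Op 3: b = malloc(11) -> b = 15; heap: [0-14 ALLOC][15-25 ALLOC][26-44 FREE]
Op 4: c = malloc(4) -> c = 26; heap: [0-14 ALLOC][15-25 ALLOC][26-29 ALLOC][30-44 FREE]
Op 5: d = malloc(10) -> d = 30; heap: [0-14 ALLOC][15-25 ALLOC][26-29 ALLOC][30-39 ALLOC][40-44 FREE]
Op 6: c = realloc(c, 9) -> NULL (c unchanged); heap: [0-14 ALLOC][15-25 ALLOC][26-29 ALLOC][30-39 ALLOC][40-44 FREE]
Op 7: e = malloc(14) -> e = NULL; heap: [0-14 ALLOC][15-25 ALLOC][26-29 ALLOC][30-39 ALLOC][40-44 FREE]
Op 8: b = realloc(b, 3) -> b = 15; heap: [0-14 ALLOC][15-17 ALLOC][18-25 FREE][26-29 ALLOC][30-39 ALLOC][40-44 FREE]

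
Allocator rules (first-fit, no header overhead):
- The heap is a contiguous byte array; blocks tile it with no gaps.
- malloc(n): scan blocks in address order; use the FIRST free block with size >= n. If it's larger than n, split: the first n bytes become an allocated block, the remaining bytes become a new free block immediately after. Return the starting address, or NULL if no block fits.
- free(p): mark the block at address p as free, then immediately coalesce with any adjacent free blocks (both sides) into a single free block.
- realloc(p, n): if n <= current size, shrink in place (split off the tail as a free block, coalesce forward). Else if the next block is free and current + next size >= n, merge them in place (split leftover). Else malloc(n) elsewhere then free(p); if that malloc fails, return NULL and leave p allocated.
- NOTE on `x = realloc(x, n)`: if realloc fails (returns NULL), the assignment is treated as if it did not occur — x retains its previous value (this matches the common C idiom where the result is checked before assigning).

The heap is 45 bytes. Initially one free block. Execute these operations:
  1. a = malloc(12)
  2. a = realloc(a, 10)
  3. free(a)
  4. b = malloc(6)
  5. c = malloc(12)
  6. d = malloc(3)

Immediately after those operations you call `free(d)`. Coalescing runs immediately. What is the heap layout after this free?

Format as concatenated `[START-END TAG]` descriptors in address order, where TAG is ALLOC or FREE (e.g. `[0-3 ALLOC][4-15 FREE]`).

Answer: [0-5 ALLOC][6-17 ALLOC][18-44 FREE]

Derivation:
Op 1: a = malloc(12) -> a = 0; heap: [0-11 ALLOC][12-44 FREE]
Op 2: a = realloc(a, 10) -> a = 0; heap: [0-9 ALLOC][10-44 FREE]
Op 3: free(a) -> (freed a); heap: [0-44 FREE]
Op 4: b = malloc(6) -> b = 0; heap: [0-5 ALLOC][6-44 FREE]
Op 5: c = malloc(12) -> c = 6; heap: [0-5 ALLOC][6-17 ALLOC][18-44 FREE]
Op 6: d = malloc(3) -> d = 18; heap: [0-5 ALLOC][6-17 ALLOC][18-20 ALLOC][21-44 FREE]
free(d): d = 18 -> block [18-20 ALLOC]; mark free, coalesce with adjacent free neighbors -> [0-5 ALLOC][6-17 ALLOC][18-44 FREE]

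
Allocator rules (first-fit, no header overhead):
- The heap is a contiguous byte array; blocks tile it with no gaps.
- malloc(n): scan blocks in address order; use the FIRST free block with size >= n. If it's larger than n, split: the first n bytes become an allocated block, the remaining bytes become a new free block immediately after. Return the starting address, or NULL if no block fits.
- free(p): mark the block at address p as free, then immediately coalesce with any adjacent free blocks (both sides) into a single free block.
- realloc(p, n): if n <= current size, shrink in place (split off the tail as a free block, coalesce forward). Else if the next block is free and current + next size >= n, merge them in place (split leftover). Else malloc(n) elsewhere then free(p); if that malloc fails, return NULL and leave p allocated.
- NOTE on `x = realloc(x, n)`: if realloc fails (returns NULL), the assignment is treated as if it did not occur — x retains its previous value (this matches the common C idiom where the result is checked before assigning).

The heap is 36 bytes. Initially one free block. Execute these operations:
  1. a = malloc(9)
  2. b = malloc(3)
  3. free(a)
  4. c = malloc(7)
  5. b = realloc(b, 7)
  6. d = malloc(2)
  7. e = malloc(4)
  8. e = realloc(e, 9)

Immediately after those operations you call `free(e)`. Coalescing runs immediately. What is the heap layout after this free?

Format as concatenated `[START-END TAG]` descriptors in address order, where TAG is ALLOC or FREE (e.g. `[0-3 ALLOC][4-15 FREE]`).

Op 1: a = malloc(9) -> a = 0; heap: [0-8 ALLOC][9-35 FREE]
Op 2: b = malloc(3) -> b = 9; heap: [0-8 ALLOC][9-11 ALLOC][12-35 FREE]
Op 3: free(a) -> (freed a); heap: [0-8 FREE][9-11 ALLOC][12-35 FREE]
Op 4: c = malloc(7) -> c = 0; heap: [0-6 ALLOC][7-8 FREE][9-11 ALLOC][12-35 FREE]
Op 5: b = realloc(b, 7) -> b = 9; heap: [0-6 ALLOC][7-8 FREE][9-15 ALLOC][16-35 FREE]
Op 6: d = malloc(2) -> d = 7; heap: [0-6 ALLOC][7-8 ALLOC][9-15 ALLOC][16-35 FREE]
Op 7: e = malloc(4) -> e = 16; heap: [0-6 ALLOC][7-8 ALLOC][9-15 ALLOC][16-19 ALLOC][20-35 FREE]
Op 8: e = realloc(e, 9) -> e = 16; heap: [0-6 ALLOC][7-8 ALLOC][9-15 ALLOC][16-24 ALLOC][25-35 FREE]
free(e): e = 16 -> block [16-24 ALLOC]; mark free, coalesce with adjacent free neighbors -> [0-6 ALLOC][7-8 ALLOC][9-15 ALLOC][16-35 FREE]

Answer: [0-6 ALLOC][7-8 ALLOC][9-15 ALLOC][16-35 FREE]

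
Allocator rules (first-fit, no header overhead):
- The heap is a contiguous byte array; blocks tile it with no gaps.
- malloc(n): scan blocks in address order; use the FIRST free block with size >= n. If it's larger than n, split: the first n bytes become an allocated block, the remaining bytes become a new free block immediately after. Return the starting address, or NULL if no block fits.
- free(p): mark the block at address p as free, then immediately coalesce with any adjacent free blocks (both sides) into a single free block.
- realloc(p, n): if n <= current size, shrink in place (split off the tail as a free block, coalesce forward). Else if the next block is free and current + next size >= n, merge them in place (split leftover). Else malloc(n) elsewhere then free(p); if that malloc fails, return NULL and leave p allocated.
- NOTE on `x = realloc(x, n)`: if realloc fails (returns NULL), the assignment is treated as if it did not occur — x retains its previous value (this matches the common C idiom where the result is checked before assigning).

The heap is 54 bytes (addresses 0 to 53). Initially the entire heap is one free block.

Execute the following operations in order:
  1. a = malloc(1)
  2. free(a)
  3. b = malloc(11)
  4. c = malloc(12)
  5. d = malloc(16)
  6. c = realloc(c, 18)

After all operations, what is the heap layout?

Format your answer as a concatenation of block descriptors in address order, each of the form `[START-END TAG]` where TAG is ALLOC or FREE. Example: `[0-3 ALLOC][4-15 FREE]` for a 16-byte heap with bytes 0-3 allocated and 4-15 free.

Op 1: a = malloc(1) -> a = 0; heap: [0-0 ALLOC][1-53 FREE]
Op 2: free(a) -> (freed a); heap: [0-53 FREE]
Op 3: b = malloc(11) -> b = 0; heap: [0-10 ALLOC][11-53 FREE]
Op 4: c = malloc(12) -> c = 11; heap: [0-10 ALLOC][11-22 ALLOC][23-53 FREE]
Op 5: d = malloc(16) -> d = 23; heap: [0-10 ALLOC][11-22 ALLOC][23-38 ALLOC][39-53 FREE]
Op 6: c = realloc(c, 18) -> NULL (c unchanged); heap: [0-10 ALLOC][11-22 ALLOC][23-38 ALLOC][39-53 FREE]

Answer: [0-10 ALLOC][11-22 ALLOC][23-38 ALLOC][39-53 FREE]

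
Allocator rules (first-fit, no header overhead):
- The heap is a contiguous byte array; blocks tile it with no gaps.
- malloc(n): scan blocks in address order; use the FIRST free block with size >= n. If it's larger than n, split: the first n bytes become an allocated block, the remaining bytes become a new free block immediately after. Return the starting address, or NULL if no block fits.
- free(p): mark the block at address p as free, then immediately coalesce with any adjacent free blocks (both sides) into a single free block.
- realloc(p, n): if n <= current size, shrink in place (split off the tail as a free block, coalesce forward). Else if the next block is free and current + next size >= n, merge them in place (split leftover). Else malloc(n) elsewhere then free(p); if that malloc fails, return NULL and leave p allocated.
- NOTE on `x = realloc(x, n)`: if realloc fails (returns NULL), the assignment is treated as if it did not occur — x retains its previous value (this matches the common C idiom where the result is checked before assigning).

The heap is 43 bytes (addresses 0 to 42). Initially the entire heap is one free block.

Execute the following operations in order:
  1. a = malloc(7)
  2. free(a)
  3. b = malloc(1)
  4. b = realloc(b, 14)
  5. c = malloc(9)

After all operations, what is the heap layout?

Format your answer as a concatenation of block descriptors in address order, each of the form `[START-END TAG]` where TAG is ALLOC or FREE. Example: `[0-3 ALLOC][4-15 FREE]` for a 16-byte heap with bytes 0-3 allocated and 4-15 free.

Op 1: a = malloc(7) -> a = 0; heap: [0-6 ALLOC][7-42 FREE]
Op 2: free(a) -> (freed a); heap: [0-42 FREE]
Op 3: b = malloc(1) -> b = 0; heap: [0-0 ALLOC][1-42 FREE]
Op 4: b = realloc(b, 14) -> b = 0; heap: [0-13 ALLOC][14-42 FREE]
Op 5: c = malloc(9) -> c = 14; heap: [0-13 ALLOC][14-22 ALLOC][23-42 FREE]

Answer: [0-13 ALLOC][14-22 ALLOC][23-42 FREE]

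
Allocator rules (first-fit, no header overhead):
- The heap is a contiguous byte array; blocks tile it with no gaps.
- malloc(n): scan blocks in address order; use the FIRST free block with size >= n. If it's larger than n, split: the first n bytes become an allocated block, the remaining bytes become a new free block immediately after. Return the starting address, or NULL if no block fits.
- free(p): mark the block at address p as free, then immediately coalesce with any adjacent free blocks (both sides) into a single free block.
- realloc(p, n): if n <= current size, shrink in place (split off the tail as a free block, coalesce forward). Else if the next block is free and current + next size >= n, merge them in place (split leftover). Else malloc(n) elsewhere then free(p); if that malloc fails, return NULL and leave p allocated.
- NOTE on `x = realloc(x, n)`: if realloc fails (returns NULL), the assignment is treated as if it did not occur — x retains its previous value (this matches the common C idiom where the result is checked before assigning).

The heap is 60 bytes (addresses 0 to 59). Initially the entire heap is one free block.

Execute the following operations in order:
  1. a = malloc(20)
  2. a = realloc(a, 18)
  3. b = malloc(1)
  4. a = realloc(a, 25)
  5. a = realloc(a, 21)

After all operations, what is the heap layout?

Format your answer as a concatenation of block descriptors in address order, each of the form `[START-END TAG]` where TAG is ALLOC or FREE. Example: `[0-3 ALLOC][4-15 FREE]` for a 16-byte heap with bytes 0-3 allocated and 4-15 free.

Answer: [0-17 FREE][18-18 ALLOC][19-39 ALLOC][40-59 FREE]

Derivation:
Op 1: a = malloc(20) -> a = 0; heap: [0-19 ALLOC][20-59 FREE]
Op 2: a = realloc(a, 18) -> a = 0; heap: [0-17 ALLOC][18-59 FREE]
Op 3: b = malloc(1) -> b = 18; heap: [0-17 ALLOC][18-18 ALLOC][19-59 FREE]
Op 4: a = realloc(a, 25) -> a = 19; heap: [0-17 FREE][18-18 ALLOC][19-43 ALLOC][44-59 FREE]
Op 5: a = realloc(a, 21) -> a = 19; heap: [0-17 FREE][18-18 ALLOC][19-39 ALLOC][40-59 FREE]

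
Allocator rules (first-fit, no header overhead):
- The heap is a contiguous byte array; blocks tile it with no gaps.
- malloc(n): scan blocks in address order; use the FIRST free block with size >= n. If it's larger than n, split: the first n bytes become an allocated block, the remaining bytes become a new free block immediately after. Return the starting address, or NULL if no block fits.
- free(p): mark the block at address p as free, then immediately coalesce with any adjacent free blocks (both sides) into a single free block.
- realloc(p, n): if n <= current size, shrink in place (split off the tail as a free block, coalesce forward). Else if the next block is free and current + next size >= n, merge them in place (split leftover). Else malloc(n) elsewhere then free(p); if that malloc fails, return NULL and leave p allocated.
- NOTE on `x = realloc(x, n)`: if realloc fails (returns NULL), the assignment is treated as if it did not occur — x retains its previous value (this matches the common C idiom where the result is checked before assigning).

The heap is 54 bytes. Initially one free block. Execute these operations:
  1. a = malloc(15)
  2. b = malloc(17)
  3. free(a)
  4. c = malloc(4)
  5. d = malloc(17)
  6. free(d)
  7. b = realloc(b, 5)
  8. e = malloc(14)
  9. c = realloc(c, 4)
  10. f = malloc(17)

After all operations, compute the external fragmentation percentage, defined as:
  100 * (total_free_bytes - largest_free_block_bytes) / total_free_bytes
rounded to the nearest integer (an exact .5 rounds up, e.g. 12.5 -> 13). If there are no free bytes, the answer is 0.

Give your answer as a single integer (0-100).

Answer: 21

Derivation:
Op 1: a = malloc(15) -> a = 0; heap: [0-14 ALLOC][15-53 FREE]
Op 2: b = malloc(17) -> b = 15; heap: [0-14 ALLOC][15-31 ALLOC][32-53 FREE]
Op 3: free(a) -> (freed a); heap: [0-14 FREE][15-31 ALLOC][32-53 FREE]
Op 4: c = malloc(4) -> c = 0; heap: [0-3 ALLOC][4-14 FREE][15-31 ALLOC][32-53 FREE]
Op 5: d = malloc(17) -> d = 32; heap: [0-3 ALLOC][4-14 FREE][15-31 ALLOC][32-48 ALLOC][49-53 FREE]
Op 6: free(d) -> (freed d); heap: [0-3 ALLOC][4-14 FREE][15-31 ALLOC][32-53 FREE]
Op 7: b = realloc(b, 5) -> b = 15; heap: [0-3 ALLOC][4-14 FREE][15-19 ALLOC][20-53 FREE]
Op 8: e = malloc(14) -> e = 20; heap: [0-3 ALLOC][4-14 FREE][15-19 ALLOC][20-33 ALLOC][34-53 FREE]
Op 9: c = realloc(c, 4) -> c = 0; heap: [0-3 ALLOC][4-14 FREE][15-19 ALLOC][20-33 ALLOC][34-53 FREE]
Op 10: f = malloc(17) -> f = 34; heap: [0-3 ALLOC][4-14 FREE][15-19 ALLOC][20-33 ALLOC][34-50 ALLOC][51-53 FREE]
Free blocks: [11 3] total_free=14 largest=11 -> 100*(14-11)/14 = 300/14 ≈ 21.429 -> rounds to 21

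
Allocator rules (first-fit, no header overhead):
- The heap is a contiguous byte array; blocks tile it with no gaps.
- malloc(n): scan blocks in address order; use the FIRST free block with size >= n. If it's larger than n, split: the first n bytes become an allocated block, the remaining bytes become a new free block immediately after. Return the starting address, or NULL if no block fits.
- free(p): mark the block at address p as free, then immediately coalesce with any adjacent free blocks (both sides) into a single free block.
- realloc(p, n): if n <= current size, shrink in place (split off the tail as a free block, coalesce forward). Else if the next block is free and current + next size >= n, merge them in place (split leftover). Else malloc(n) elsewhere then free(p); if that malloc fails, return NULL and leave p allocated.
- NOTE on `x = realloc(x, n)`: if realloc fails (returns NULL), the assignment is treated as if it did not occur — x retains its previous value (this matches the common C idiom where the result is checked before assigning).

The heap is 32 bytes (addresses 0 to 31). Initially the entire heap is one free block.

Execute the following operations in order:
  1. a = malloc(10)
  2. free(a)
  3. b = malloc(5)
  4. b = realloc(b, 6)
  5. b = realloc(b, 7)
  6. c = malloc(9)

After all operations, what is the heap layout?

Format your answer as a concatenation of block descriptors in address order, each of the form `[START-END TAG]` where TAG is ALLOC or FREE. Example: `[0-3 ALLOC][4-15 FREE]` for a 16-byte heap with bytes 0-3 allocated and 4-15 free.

Answer: [0-6 ALLOC][7-15 ALLOC][16-31 FREE]

Derivation:
Op 1: a = malloc(10) -> a = 0; heap: [0-9 ALLOC][10-31 FREE]
Op 2: free(a) -> (freed a); heap: [0-31 FREE]
Op 3: b = malloc(5) -> b = 0; heap: [0-4 ALLOC][5-31 FREE]
Op 4: b = realloc(b, 6) -> b = 0; heap: [0-5 ALLOC][6-31 FREE]
Op 5: b = realloc(b, 7) -> b = 0; heap: [0-6 ALLOC][7-31 FREE]
Op 6: c = malloc(9) -> c = 7; heap: [0-6 ALLOC][7-15 ALLOC][16-31 FREE]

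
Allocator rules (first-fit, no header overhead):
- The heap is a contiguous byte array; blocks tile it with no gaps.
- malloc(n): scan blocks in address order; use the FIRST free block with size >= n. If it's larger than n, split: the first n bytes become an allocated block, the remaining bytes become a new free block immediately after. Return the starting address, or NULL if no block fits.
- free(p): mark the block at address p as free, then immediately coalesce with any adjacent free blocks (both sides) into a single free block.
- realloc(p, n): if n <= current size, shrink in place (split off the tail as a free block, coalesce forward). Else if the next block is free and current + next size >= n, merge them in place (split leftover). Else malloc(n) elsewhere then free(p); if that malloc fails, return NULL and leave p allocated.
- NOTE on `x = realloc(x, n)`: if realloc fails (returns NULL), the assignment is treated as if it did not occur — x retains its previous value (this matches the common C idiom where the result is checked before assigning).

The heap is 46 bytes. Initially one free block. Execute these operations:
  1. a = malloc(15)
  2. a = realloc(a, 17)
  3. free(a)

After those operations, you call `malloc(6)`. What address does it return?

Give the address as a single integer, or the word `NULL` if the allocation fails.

Answer: 0

Derivation:
Op 1: a = malloc(15) -> a = 0; heap: [0-14 ALLOC][15-45 FREE]
Op 2: a = realloc(a, 17) -> a = 0; heap: [0-16 ALLOC][17-45 FREE]
Op 3: free(a) -> (freed a); heap: [0-45 FREE]
malloc(6): first-fit scan over [0-45 FREE] -> 0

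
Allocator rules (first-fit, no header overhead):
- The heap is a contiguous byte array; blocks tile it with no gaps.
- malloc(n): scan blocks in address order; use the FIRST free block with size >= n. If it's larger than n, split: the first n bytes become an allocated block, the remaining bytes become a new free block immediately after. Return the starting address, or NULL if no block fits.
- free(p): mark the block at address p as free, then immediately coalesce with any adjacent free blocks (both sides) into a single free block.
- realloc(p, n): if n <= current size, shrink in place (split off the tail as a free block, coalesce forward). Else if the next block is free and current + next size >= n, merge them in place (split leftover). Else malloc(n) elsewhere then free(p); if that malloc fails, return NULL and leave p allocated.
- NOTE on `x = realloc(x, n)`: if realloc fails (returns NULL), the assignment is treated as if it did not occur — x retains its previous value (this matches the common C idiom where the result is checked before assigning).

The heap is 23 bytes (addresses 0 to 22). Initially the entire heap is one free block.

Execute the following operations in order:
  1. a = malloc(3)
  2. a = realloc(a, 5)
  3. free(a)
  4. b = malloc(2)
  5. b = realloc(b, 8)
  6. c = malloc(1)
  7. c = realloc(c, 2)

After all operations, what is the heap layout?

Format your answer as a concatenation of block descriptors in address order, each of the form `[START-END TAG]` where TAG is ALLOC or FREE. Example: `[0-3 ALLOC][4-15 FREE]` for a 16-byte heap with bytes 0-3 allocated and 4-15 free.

Op 1: a = malloc(3) -> a = 0; heap: [0-2 ALLOC][3-22 FREE]
Op 2: a = realloc(a, 5) -> a = 0; heap: [0-4 ALLOC][5-22 FREE]
Op 3: free(a) -> (freed a); heap: [0-22 FREE]
Op 4: b = malloc(2) -> b = 0; heap: [0-1 ALLOC][2-22 FREE]
Op 5: b = realloc(b, 8) -> b = 0; heap: [0-7 ALLOC][8-22 FREE]
Op 6: c = malloc(1) -> c = 8; heap: [0-7 ALLOC][8-8 ALLOC][9-22 FREE]
Op 7: c = realloc(c, 2) -> c = 8; heap: [0-7 ALLOC][8-9 ALLOC][10-22 FREE]

Answer: [0-7 ALLOC][8-9 ALLOC][10-22 FREE]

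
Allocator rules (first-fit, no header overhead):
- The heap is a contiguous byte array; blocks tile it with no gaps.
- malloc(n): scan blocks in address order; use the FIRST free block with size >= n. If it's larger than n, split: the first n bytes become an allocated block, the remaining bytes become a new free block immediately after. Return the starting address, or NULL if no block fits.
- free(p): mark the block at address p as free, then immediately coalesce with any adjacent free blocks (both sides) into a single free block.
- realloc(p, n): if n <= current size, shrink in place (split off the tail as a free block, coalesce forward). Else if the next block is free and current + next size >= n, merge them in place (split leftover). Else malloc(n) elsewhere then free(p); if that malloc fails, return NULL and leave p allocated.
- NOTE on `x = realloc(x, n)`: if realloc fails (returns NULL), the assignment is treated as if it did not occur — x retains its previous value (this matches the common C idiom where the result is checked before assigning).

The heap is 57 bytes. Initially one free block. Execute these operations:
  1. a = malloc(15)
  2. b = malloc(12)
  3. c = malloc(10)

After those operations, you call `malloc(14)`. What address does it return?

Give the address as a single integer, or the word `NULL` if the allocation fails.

Answer: 37

Derivation:
Op 1: a = malloc(15) -> a = 0; heap: [0-14 ALLOC][15-56 FREE]
Op 2: b = malloc(12) -> b = 15; heap: [0-14 ALLOC][15-26 ALLOC][27-56 FREE]
Op 3: c = malloc(10) -> c = 27; heap: [0-14 ALLOC][15-26 ALLOC][27-36 ALLOC][37-56 FREE]
malloc(14): first-fit scan over [0-14 ALLOC][15-26 ALLOC][27-36 ALLOC][37-56 FREE] -> 37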